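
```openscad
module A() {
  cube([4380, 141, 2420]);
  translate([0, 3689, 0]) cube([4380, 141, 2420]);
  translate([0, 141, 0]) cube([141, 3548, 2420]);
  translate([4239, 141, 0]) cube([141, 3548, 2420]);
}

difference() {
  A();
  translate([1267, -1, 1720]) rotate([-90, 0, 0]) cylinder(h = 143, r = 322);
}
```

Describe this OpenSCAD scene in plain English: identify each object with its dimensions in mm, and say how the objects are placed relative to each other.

A is a box-shaped house frame (walls only): outside footprint 4380×3830 mm, wall height 2420 mm, wall thickness 141 mm. The two y-facing walls run the full x-width; the two x-facing walls fit between the inner faces of the y-facing walls.

The house frame has a circular hole of radius 322 mm through its front wall, centred at (x = 1267, z = 1720).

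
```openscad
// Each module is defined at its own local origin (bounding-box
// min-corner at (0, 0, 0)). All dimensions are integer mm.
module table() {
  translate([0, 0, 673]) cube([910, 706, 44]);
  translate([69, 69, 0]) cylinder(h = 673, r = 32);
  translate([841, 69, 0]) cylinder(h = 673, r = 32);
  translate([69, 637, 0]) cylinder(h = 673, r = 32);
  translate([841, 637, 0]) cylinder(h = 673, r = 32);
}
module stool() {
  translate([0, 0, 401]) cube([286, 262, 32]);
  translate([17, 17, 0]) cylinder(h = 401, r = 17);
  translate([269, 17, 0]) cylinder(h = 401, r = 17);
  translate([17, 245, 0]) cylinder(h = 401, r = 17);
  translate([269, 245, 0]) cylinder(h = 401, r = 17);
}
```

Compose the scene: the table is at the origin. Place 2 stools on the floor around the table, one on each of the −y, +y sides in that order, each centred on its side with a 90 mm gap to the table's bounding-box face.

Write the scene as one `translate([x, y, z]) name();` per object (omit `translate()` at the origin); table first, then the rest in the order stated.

table();
translate([312, -352, 0]) stool();
translate([312, 796, 0]) stool();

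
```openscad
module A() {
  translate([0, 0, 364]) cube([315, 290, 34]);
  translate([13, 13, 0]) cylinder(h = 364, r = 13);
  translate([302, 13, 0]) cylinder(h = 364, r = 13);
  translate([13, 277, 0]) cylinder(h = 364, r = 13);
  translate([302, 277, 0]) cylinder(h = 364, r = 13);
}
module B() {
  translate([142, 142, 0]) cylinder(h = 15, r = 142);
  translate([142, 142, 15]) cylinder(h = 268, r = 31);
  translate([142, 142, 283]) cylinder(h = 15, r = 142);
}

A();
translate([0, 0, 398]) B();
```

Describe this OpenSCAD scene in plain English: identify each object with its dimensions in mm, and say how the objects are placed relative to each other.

A is a four-legged stool. The seat is a 315×290×34 mm slab whose top surface is at z = 398 mm; four round legs, each 26 mm in diameter, run from the floor (z = 0) to the underside of the seat, each leg's axis is inset half a diameter from the nearest pair of seat edges (so the leg's bounding box is flush with the corner).

B is a spool: two coaxial disc flanges of radius 142 mm and thickness 15 mm, joined by a core cylinder of radius 31 mm and height 268 mm. The lower flange rests on z = 0 and the three cylinders share a vertical axis.

The spool is on top of the stool.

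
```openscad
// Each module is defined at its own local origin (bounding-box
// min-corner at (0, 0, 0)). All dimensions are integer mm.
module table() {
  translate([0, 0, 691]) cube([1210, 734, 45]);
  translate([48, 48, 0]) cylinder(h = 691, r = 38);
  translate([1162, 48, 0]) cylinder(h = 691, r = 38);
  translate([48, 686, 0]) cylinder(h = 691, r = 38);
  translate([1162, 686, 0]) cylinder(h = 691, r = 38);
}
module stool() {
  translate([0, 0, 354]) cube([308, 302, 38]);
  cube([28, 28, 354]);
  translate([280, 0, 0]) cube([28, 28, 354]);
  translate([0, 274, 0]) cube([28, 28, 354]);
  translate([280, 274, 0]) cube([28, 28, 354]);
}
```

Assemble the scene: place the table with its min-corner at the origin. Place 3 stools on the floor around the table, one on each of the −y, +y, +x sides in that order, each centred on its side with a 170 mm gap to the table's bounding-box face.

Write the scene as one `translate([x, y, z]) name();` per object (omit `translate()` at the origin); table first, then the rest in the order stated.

table();
translate([451, -472, 0]) stool();
translate([451, 904, 0]) stool();
translate([1380, 216, 0]) stool();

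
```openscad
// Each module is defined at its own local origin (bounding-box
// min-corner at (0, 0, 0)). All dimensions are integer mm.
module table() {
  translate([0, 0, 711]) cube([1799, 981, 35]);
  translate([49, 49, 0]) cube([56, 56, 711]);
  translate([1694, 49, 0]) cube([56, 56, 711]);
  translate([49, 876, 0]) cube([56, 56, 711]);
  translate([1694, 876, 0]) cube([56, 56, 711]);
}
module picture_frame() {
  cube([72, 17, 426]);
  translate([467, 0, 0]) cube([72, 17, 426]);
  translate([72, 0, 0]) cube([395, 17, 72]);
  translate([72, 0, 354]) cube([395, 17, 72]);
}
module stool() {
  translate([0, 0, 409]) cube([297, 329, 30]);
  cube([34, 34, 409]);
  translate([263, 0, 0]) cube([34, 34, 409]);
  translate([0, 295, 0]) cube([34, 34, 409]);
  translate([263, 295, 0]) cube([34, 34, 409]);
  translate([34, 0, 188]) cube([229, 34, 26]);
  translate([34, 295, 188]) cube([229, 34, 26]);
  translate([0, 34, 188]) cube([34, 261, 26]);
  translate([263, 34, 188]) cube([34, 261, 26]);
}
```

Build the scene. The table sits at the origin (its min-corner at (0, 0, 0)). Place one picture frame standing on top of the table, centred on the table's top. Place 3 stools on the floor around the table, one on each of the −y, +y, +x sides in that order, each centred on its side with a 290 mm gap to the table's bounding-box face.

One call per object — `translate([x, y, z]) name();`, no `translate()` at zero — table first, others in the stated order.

table();
translate([630, 482, 746]) picture_frame();
translate([751, -619, 0]) stool();
translate([751, 1271, 0]) stool();
translate([2089, 326, 0]) stool();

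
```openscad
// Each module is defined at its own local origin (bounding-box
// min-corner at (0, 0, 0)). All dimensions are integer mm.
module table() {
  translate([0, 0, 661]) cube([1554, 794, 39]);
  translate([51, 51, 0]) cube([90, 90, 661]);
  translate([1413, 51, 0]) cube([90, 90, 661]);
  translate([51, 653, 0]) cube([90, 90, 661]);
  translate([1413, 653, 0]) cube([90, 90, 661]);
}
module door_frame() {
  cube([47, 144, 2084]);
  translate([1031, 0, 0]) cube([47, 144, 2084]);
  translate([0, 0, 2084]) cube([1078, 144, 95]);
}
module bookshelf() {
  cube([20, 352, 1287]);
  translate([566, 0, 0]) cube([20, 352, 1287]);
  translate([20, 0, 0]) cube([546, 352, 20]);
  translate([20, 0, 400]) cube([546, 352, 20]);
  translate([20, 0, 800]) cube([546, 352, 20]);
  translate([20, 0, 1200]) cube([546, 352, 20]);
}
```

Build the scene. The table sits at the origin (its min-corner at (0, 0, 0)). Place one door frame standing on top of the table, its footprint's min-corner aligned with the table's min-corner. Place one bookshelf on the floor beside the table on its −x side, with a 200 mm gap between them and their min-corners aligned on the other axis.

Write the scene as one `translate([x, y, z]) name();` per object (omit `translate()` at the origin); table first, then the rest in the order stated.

table();
translate([0, 0, 700]) door_frame();
translate([-786, 0, 0]) bookshelf();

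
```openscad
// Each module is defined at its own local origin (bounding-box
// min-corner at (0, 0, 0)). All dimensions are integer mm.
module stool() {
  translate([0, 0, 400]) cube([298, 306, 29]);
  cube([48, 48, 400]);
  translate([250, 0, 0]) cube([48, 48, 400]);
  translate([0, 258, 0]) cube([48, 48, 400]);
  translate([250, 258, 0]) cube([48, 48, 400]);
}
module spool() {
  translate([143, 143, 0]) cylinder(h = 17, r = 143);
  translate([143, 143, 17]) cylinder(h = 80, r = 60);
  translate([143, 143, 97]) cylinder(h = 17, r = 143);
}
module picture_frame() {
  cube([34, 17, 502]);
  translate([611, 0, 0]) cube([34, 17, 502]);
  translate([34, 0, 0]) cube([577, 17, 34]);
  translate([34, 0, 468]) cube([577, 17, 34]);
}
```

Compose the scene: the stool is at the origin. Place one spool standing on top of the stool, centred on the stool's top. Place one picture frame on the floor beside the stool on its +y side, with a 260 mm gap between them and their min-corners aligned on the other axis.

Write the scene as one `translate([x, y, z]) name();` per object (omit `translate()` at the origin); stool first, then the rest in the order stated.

stool();
translate([6, 10, 429]) spool();
translate([0, 566, 0]) picture_frame();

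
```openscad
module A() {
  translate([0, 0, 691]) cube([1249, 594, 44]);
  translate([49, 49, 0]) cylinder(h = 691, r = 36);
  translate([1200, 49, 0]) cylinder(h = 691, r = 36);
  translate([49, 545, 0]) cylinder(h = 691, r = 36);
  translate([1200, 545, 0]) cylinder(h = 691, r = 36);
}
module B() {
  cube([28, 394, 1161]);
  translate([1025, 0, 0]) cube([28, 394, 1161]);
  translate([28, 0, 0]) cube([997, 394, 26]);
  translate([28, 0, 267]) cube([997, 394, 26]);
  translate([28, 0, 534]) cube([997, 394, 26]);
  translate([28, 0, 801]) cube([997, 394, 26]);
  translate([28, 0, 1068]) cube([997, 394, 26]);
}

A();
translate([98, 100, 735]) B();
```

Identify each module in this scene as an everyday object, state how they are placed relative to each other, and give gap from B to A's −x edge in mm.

The bookshelf's min-x is at 98; the table's min-x is 0; gap = 98 mm.

A is a table. B is a bookshelf. The bookshelf is on top of the table, centred. The gap from the bookshelf to the table's −x edge is 98 mm.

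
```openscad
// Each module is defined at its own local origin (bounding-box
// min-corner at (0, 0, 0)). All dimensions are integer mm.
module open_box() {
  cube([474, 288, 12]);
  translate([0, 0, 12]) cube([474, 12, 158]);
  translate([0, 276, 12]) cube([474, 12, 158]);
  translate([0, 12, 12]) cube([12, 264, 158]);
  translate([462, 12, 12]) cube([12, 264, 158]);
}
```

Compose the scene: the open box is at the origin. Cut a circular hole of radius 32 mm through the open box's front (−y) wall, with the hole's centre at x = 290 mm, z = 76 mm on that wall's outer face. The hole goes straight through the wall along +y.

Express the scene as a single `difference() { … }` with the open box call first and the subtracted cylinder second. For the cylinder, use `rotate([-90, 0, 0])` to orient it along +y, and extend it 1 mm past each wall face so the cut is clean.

difference() {
  open_box();
  translate([290, -1, 76]) rotate([-90, 0, 0]) cylinder(h = 14, r = 32);
}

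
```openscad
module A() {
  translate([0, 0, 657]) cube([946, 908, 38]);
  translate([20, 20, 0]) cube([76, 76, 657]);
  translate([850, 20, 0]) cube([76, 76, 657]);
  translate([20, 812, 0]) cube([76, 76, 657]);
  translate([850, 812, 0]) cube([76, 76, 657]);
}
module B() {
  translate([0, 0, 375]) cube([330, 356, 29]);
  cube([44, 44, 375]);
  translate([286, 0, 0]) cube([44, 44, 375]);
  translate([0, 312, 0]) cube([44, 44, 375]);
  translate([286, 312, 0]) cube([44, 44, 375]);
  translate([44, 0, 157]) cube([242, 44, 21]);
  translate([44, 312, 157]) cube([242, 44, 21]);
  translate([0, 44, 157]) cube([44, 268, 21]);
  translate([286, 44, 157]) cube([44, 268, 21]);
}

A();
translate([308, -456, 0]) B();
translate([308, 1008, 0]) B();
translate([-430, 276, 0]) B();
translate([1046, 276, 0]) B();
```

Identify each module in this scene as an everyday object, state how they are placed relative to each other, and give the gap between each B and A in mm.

A is a table. B is a stool. Four stools sit around the table at the −y, +y, −x, +x sides. The gap between each stool and the table is 100 mm.

Each stool's nearest face is 100 mm from the table's bounding box.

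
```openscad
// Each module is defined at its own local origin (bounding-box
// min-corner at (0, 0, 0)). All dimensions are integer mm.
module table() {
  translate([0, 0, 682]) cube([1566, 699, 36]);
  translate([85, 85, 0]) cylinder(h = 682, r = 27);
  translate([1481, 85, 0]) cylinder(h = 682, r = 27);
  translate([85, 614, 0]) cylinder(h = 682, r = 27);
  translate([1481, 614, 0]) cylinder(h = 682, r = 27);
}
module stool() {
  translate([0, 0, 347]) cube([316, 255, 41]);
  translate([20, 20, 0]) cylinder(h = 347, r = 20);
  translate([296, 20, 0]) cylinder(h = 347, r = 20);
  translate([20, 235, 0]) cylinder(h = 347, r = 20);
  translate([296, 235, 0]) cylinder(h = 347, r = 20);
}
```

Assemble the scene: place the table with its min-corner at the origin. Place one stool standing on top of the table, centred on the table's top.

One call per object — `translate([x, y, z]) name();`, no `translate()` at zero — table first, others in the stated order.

table();
translate([625, 222, 718]) stool();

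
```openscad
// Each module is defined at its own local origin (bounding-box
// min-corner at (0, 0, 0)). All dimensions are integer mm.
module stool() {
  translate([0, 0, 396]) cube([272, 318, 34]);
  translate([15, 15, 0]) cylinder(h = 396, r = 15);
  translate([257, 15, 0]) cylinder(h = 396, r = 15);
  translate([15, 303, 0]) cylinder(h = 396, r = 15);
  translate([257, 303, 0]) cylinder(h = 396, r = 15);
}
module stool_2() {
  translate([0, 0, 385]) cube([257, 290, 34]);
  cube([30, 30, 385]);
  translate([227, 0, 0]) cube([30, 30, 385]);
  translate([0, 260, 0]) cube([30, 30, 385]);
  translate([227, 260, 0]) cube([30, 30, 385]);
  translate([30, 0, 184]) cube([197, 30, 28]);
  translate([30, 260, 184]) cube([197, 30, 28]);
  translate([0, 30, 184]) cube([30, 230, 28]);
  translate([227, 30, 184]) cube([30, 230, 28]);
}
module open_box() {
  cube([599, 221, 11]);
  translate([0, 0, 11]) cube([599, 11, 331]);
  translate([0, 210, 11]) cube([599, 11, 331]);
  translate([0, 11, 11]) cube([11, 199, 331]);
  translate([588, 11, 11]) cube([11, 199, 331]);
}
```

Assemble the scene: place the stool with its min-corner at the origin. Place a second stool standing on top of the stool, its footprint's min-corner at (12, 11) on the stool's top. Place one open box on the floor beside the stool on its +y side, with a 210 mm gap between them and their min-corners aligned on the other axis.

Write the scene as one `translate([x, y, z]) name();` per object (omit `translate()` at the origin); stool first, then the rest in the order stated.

stool();
translate([12, 11, 430]) stool_2();
translate([0, 528, 0]) open_box();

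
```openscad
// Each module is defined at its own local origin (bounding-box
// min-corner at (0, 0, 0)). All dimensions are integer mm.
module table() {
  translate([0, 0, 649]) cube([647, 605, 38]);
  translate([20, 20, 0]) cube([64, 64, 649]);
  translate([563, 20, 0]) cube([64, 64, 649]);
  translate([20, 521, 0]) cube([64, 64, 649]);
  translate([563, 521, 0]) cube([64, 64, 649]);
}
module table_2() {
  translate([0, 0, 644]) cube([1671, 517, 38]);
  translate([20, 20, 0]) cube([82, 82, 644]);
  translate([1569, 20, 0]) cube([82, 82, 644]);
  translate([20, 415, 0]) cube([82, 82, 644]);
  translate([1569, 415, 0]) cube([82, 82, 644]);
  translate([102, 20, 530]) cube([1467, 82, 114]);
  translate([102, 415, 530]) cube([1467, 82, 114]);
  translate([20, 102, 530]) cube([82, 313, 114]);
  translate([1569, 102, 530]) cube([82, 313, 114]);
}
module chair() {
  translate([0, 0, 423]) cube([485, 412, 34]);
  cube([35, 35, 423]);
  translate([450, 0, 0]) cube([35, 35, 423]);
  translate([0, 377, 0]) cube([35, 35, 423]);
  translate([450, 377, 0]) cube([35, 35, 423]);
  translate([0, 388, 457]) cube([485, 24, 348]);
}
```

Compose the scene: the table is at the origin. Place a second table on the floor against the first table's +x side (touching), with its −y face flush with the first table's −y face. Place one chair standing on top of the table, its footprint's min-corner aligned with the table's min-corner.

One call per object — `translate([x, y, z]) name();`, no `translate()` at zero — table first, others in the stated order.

table();
translate([647, 0, 0]) table_2();
translate([0, 0, 687]) chair();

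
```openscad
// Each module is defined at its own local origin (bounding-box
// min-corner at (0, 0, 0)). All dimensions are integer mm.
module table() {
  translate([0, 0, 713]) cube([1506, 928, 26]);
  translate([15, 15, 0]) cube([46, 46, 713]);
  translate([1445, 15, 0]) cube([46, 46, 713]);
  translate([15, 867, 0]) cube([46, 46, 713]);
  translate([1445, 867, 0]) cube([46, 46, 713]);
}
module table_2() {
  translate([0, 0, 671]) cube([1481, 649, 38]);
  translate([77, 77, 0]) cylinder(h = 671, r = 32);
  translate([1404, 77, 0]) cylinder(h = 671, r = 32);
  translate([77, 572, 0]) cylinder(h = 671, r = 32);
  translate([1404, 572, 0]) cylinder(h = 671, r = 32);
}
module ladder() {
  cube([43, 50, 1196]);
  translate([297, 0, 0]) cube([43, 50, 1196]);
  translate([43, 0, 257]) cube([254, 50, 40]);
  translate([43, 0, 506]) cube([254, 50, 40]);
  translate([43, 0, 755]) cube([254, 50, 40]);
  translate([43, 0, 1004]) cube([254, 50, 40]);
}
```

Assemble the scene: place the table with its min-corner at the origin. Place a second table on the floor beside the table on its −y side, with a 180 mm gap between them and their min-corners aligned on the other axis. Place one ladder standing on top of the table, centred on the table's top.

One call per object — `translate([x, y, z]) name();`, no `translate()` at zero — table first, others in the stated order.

table();
translate([0, -829, 0]) table_2();
translate([583, 439, 739]) ladder();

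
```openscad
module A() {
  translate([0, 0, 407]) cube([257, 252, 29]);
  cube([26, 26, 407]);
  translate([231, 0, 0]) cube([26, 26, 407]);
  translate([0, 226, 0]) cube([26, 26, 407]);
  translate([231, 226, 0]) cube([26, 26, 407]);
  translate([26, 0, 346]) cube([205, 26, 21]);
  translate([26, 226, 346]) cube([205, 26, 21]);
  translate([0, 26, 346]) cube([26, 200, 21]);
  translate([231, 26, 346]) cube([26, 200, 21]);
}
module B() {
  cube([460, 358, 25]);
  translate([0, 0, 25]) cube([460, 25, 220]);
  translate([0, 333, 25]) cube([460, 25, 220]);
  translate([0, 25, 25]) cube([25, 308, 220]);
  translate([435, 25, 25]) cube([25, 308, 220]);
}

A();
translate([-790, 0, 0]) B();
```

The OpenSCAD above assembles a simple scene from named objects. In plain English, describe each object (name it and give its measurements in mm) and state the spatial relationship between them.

A is a simple wooden stool: a rectangular seat 257 mm (x) by 252 mm (y), 29 mm thick, top face at z = 436 mm, on four square legs, each 26×26 mm in cross-section. The legs rest on z = 0, each flush with a corner of the seat. Four stretchers, 26 mm wide and 21 mm tall, connect adjacent legs with their undersides at z = 346 mm, each running between the inner faces of the legs it joins and aligned with the legs' outer faces on the other axis.

B is an open storage box with external size 460×358×245 mm and wall thickness 25 mm (the base is also 25 mm thick). The base covers the whole footprint; the four walls stand on the base, with the y-facing walls full-width and the x-facing walls fitting between their inner faces.

The open box is on the floor beside the stool on its −x side.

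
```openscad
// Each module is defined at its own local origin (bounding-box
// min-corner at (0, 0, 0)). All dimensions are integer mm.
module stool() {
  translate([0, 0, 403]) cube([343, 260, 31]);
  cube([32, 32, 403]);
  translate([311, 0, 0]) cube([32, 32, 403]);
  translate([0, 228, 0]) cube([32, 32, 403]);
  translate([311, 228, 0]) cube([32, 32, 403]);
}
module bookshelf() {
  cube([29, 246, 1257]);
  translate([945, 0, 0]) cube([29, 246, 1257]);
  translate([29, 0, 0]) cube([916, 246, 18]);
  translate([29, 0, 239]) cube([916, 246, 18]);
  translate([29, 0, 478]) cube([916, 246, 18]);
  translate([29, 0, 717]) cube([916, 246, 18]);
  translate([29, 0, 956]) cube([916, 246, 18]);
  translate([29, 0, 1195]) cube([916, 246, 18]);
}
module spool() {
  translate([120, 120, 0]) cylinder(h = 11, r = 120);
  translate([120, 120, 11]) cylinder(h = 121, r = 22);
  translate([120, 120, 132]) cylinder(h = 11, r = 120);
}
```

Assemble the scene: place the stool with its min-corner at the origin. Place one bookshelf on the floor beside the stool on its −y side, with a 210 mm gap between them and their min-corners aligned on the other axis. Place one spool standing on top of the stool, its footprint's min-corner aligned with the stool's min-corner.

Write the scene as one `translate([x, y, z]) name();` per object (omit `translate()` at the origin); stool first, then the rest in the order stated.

stool();
translate([0, -456, 0]) bookshelf();
translate([0, 0, 434]) spool();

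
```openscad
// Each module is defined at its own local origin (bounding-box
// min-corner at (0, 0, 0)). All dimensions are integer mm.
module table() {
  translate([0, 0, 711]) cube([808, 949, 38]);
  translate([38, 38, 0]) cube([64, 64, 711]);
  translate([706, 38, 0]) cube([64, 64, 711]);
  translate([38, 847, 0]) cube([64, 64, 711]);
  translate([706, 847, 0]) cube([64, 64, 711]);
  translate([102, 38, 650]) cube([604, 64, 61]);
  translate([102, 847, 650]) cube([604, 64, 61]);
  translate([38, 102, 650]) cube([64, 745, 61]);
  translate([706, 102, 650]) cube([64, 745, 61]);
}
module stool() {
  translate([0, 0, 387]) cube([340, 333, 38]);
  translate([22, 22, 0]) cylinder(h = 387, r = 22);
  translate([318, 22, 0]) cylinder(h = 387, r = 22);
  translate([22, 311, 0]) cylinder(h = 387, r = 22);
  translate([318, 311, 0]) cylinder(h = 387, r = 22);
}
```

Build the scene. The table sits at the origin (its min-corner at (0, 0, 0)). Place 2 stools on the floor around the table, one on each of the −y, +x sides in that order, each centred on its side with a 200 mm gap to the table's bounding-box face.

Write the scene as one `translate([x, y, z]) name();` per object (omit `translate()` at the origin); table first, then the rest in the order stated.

table();
translate([234, -533, 0]) stool();
translate([1008, 308, 0]) stool();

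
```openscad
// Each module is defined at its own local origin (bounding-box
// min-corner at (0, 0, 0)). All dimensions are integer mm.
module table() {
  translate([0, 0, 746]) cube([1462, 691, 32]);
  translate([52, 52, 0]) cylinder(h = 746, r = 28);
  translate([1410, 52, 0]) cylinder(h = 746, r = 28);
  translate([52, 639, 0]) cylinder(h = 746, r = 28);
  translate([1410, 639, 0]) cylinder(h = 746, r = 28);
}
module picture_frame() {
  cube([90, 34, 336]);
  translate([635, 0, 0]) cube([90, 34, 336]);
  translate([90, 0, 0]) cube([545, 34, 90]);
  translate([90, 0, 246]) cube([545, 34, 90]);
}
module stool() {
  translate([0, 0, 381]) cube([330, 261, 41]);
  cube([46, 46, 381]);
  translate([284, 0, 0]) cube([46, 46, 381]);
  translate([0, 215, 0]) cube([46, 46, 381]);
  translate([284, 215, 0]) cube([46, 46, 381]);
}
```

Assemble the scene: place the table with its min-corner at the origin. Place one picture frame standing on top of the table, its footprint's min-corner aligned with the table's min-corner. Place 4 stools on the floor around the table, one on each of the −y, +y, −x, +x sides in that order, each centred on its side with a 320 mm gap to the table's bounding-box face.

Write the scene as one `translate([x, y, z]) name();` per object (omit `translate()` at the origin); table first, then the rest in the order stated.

table();
translate([0, 0, 778]) picture_frame();
translate([566, -581, 0]) stool();
translate([566, 1011, 0]) stool();
translate([-650, 215, 0]) stool();
translate([1782, 215, 0]) stool();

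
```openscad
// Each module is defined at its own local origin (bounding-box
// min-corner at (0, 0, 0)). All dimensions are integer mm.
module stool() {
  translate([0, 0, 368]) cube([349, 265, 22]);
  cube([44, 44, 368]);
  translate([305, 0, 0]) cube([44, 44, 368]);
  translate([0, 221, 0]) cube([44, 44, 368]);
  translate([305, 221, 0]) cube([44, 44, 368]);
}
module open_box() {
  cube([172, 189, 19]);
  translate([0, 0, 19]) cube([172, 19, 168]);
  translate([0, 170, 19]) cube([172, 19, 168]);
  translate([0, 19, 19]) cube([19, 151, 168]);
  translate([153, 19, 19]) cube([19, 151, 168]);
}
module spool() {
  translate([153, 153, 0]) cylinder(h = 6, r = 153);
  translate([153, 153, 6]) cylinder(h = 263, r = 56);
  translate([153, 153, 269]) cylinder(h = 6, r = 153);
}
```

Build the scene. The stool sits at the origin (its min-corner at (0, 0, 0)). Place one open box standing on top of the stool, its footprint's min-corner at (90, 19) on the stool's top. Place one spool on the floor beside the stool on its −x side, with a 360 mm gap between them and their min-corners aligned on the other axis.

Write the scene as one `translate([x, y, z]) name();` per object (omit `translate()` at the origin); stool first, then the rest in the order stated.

stool();
translate([90, 19, 390]) open_box();
translate([-666, 0, 0]) spool();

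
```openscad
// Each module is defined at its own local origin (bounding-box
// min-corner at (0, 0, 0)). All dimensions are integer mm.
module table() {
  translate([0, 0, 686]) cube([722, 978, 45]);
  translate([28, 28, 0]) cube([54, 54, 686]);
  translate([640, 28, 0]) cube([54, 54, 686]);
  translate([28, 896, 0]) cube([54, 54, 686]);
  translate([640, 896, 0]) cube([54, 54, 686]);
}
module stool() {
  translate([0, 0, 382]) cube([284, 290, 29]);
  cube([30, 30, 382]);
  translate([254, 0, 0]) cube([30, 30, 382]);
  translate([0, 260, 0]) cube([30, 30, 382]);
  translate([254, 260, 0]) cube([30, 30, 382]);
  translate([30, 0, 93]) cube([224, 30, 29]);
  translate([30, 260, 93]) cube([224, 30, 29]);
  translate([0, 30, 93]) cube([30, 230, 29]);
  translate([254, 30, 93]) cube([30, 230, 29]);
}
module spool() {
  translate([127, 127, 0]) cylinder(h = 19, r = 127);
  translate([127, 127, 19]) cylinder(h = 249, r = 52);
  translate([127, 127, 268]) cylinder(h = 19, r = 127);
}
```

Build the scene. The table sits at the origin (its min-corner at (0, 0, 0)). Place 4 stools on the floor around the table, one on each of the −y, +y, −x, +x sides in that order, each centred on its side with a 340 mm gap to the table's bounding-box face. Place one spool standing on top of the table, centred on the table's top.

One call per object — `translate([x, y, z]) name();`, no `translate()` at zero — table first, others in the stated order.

table();
translate([219, -630, 0]) stool();
translate([219, 1318, 0]) stool();
translate([-624, 344, 0]) stool();
translate([1062, 344, 0]) stool();
translate([234, 362, 731]) spool();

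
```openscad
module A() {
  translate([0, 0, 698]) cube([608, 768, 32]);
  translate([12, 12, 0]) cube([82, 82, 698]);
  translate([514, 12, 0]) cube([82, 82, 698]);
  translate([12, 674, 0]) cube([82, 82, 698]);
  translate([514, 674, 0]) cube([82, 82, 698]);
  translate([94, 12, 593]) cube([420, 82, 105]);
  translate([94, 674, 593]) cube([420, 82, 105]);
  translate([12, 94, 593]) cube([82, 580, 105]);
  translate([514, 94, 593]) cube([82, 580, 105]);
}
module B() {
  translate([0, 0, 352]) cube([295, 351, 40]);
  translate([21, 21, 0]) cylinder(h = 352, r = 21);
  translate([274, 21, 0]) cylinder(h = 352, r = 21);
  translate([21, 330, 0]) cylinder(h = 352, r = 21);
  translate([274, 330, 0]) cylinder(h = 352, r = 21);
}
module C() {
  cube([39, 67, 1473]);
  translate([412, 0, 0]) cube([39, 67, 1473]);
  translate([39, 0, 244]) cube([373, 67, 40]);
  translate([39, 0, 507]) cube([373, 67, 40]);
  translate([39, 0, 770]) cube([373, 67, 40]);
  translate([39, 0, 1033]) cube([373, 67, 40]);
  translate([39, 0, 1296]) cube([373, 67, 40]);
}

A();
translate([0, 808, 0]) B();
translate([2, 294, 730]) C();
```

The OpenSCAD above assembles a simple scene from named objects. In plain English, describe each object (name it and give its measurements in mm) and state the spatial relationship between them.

A is a table with a 608×768 mm rectangular top, 32 mm thick, top surface at z = 730 mm, supported by four 82×82 mm square legs, each inset 12 mm from the nearest pair of top edges, running from the floor. Four apron rails, 82 mm thick and 105 mm tall, run between adjacent legs with their top edges flush with the underside of the top and their outer faces flush with the legs' outer faces.

B is a simple wooden stool: a rectangular seat 295 mm (x) by 351 mm (y), 40 mm thick, top face at z = 392 mm, on four round legs, each 42 mm in diameter. The legs rest on z = 0, each leg's axis is inset half a diameter from the nearest pair of seat edges (so the leg's bounding box is flush with the corner).

C is a straight ladder. Two 39×67 mm vertical rails, 1473 mm tall, stand 451 mm apart (outside-to-outside) with their front faces coplanar on the −y side. 5 rungs, each 67 mm deep and 40 mm tall, span between the inner faces of the rails, front faces flush with the rails. The lowest rung's underside is at z = 244 mm and rungs are spaced 263 mm apart (underside to underside).

The stool is on the floor beside the table on its +y side. The ladder is on top of the table.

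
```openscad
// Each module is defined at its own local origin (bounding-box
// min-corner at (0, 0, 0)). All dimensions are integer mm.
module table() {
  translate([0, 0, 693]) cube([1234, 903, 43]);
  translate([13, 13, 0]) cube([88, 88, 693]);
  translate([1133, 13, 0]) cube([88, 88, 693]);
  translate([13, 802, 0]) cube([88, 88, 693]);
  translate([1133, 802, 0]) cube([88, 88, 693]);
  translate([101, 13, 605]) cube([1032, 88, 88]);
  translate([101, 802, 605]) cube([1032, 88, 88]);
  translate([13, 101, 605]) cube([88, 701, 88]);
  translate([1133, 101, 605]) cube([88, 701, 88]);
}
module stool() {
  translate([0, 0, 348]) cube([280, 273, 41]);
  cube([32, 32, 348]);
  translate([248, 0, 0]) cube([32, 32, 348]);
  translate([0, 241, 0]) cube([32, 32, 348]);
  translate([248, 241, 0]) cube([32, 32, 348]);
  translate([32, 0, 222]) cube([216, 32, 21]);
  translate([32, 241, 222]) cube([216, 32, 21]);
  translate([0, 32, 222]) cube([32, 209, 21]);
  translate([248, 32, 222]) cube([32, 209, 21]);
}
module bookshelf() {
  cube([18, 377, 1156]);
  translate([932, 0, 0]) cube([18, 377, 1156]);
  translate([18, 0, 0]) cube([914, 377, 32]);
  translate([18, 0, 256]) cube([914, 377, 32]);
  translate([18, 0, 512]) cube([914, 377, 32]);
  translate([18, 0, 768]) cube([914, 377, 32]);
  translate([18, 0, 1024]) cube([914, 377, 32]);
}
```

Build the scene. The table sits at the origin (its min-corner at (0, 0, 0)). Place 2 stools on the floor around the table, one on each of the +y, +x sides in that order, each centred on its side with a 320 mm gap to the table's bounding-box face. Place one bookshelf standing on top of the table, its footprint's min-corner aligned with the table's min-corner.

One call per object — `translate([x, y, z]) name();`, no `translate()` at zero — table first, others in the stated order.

table();
translate([477, 1223, 0]) stool();
translate([1554, 315, 0]) stool();
translate([0, 0, 736]) bookshelf();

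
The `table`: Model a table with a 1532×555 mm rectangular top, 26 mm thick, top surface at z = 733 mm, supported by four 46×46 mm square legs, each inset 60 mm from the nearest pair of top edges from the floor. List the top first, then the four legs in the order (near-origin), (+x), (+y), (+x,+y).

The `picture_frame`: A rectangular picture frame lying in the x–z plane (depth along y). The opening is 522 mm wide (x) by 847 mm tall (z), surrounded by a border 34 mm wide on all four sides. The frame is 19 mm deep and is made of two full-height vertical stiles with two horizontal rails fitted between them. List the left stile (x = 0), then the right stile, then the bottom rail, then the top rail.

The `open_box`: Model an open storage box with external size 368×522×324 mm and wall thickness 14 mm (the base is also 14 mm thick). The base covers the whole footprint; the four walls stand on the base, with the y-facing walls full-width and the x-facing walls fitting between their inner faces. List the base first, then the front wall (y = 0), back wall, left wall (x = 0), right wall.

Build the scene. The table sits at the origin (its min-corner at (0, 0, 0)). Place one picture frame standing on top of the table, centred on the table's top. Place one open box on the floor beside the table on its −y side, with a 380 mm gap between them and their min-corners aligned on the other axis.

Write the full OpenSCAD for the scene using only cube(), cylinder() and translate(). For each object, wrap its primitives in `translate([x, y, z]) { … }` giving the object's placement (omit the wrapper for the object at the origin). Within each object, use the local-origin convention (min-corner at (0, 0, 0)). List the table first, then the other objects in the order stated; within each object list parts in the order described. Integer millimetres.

translate([0, 0, 707]) cube([1532, 555, 26]);
translate([60, 60, 0]) cube([46, 46, 707]);
translate([1426, 60, 0]) cube([46, 46, 707]);
translate([60, 449, 0]) cube([46, 46, 707]);
translate([1426, 449, 0]) cube([46, 46, 707]);
translate([471, 268, 733]) {
  cube([34, 19, 915]);
  translate([556, 0, 0]) cube([34, 19, 915]);
  translate([34, 0, 0]) cube([522, 19, 34]);
  translate([34, 0, 881]) cube([522, 19, 34]);
}
translate([0, -902, 0]) {
  cube([368, 522, 14]);
  translate([0, 0, 14]) cube([368, 14, 310]);
  translate([0, 508, 14]) cube([368, 14, 310]);
  translate([0, 14, 14]) cube([14, 494, 310]);
  translate([354, 14, 14]) cube([14, 494, 310]);
}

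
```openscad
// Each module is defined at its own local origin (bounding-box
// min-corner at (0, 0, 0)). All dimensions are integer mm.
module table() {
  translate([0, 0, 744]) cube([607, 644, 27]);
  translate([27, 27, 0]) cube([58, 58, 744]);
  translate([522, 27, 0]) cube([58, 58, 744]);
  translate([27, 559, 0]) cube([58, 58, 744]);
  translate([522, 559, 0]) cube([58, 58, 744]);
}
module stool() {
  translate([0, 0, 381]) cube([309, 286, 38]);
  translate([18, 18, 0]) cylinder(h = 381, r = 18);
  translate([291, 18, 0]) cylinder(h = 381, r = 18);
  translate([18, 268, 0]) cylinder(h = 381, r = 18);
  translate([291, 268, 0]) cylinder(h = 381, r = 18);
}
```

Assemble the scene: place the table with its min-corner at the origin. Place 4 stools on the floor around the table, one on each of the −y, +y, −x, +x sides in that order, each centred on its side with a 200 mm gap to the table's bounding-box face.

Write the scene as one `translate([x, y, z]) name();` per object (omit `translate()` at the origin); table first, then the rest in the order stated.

table();
translate([149, -486, 0]) stool();
translate([149, 844, 0]) stool();
translate([-509, 179, 0]) stool();
translate([807, 179, 0]) stool();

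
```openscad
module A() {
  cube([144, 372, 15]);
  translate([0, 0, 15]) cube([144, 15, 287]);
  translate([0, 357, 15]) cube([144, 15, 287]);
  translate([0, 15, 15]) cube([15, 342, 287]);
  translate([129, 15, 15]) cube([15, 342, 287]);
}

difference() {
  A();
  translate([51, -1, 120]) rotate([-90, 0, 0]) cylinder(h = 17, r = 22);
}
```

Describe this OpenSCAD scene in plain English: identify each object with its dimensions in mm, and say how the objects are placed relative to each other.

A is an open storage box with external size 144×372×302 mm and wall thickness 15 mm (the base is also 15 mm thick). The base covers the whole footprint; the four walls stand on the base, with the y-facing walls full-width and the x-facing walls fitting between their inner faces.

The open box has a circular hole of radius 22 mm through its front wall, centred at (x = 51, z = 120).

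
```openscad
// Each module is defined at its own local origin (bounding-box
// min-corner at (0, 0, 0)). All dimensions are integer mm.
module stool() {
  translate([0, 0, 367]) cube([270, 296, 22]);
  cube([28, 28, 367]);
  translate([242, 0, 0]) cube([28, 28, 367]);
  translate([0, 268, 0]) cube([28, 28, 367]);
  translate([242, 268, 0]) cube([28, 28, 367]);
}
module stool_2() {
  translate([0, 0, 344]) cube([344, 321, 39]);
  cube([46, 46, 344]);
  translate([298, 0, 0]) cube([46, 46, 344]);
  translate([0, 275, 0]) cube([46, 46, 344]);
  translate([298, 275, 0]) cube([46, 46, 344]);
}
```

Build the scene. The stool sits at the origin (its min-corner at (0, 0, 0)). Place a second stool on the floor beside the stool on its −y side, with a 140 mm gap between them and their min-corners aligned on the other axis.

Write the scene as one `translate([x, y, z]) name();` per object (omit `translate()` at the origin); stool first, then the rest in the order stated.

stool();
translate([0, -461, 0]) stool_2();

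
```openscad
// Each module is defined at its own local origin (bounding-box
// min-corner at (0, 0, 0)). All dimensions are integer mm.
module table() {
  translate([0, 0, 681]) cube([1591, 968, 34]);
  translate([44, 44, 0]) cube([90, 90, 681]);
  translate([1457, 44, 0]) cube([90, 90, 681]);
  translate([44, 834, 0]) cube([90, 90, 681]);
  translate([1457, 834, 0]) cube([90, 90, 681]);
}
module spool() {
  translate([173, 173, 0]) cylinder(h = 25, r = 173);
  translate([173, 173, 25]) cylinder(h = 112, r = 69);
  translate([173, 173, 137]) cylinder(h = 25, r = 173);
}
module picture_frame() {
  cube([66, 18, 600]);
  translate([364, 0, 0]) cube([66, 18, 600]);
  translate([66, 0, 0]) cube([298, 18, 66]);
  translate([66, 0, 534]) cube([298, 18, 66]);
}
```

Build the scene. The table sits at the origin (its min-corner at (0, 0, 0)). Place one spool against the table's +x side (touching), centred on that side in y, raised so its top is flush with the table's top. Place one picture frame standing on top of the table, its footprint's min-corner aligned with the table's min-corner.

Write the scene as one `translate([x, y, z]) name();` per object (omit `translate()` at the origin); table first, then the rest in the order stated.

table();
translate([1591, 311, 553]) spool();
translate([0, 0, 715]) picture_frame();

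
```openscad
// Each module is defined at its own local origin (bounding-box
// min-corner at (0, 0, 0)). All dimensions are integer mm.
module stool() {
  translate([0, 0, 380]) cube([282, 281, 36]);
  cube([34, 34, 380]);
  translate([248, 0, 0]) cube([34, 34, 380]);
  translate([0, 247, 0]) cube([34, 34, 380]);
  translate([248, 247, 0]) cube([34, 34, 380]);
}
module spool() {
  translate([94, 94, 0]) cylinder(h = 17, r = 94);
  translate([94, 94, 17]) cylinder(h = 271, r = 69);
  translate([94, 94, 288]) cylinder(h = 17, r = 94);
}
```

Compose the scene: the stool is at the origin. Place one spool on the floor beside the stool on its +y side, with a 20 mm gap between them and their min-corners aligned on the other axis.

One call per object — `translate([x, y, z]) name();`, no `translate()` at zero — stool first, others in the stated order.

stool();
translate([0, 301, 0]) spool();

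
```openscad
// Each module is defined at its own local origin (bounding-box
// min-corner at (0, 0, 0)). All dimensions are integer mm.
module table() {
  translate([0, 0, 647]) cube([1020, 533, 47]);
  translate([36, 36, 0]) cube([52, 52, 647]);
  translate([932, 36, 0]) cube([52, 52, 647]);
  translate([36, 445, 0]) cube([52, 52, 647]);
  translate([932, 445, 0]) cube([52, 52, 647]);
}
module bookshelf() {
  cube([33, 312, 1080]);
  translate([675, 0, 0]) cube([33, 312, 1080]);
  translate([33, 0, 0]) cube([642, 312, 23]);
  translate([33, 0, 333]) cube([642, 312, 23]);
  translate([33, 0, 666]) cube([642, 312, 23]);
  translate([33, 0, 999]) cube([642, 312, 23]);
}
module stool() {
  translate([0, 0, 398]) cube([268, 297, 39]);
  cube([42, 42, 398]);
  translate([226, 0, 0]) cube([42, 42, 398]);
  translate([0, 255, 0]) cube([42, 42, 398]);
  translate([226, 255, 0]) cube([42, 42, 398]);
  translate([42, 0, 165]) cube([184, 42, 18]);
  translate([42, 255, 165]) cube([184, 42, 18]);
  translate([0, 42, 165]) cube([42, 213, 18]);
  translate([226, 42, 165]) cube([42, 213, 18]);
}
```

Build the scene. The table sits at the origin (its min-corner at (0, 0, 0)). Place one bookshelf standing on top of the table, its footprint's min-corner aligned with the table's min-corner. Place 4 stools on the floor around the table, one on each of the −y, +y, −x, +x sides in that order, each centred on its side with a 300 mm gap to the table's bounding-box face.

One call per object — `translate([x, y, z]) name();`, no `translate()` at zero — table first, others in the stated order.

table();
translate([0, 0, 694]) bookshelf();
translate([376, -597, 0]) stool();
translate([376, 833, 0]) stool();
translate([-568, 118, 0]) stool();
translate([1320, 118, 0]) stool();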